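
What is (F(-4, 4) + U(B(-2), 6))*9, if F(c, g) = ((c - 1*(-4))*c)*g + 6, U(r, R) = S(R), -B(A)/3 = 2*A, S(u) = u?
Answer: 108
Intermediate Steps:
B(A) = -6*A
U(r, R) = R
F(c, g) = 6 + c*g*(4 + c) (F(c, g) = ((c + 4)*c)*g + 6 = ((4 + c)*c)*g + 6 = (c*(4 + c))*g + 6 = c*g*(4 + c) + 6 = 6 + c*g*(4 + c))
(F(-4, 4) + U(B(-2), 6))*9 = ((6 + 4*(-4)² + 4*(-4)*4) + 6)*9 = ((6 + 4*16 - 64) + 6)*9 = ((6 + 64 - 64) + 6)*9 = (6 + 6)*9 = 12*9 = 108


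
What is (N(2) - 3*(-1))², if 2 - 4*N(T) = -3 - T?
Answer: 361/16 ≈ 22.563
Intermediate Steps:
N(T) = 5/4 + T/4 (N(T) = ½ - (-3 - T)/4 = ½ + (¾ + T/4) = 5/4 + T/4)
(N(2) - 3*(-1))² = ((5/4 + (¼)*2) - 3*(-1))² = ((5/4 + ½) + 3)² = (7/4 + 3)² = (19/4)² = 361/16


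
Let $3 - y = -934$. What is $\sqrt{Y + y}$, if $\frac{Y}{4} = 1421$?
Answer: $\sqrt{6621} \approx 81.37$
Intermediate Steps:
$y = 937$ ($y = 3 - -934 = 3 + 934 = 937$)
$Y = 5684$ ($Y = 4 \cdot 1421 = 5684$)
$\sqrt{Y + y} = \sqrt{5684 + 937} = \sqrt{6621}$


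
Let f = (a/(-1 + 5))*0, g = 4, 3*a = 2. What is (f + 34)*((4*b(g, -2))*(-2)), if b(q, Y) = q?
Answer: -1088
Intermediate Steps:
a = ⅔ (a = (⅓)*2 = ⅔ ≈ 0.66667)
f = 0 (f = ((⅔)/(-1 + 5))*0 = ((⅔)/4)*0 = ((¼)*(⅔))*0 = (⅙)*0 = 0)
(f + 34)*((4*b(g, -2))*(-2)) = (0 + 34)*((4*4)*(-2)) = 34*(16*(-2)) = 34*(-32) = -1088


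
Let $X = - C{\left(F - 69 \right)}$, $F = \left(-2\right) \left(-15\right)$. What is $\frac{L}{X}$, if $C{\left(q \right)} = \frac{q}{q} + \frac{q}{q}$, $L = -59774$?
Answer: $29887$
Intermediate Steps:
$F = 30$
$C{\left(q \right)} = 2$ ($C{\left(q \right)} = 1 + 1 = 2$)
$X = -2$ ($X = \left(-1\right) 2 = -2$)
$\frac{L}{X} = - \frac{59774}{-2} = \left(-59774\right) \left(- \frac{1}{2}\right) = 29887$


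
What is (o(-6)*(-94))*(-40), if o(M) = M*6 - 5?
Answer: -154160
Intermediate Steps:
o(M) = -5 + 6*M (o(M) = 6*M - 5 = -5 + 6*M)
(o(-6)*(-94))*(-40) = ((-5 + 6*(-6))*(-94))*(-40) = ((-5 - 36)*(-94))*(-40) = -41*(-94)*(-40) = 3854*(-40) = -154160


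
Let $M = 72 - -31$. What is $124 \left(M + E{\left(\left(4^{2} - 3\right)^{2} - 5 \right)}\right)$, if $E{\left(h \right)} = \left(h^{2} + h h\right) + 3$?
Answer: $6683352$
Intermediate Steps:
$M = 103$ ($M = 72 + 31 = 103$)
$E{\left(h \right)} = 3 + 2 h^{2}$ ($E{\left(h \right)} = \left(h^{2} + h^{2}\right) + 3 = 2 h^{2} + 3 = 3 + 2 h^{2}$)
$124 \left(M + E{\left(\left(4^{2} - 3\right)^{2} - 5 \right)}\right) = 124 \left(103 + \left(3 + 2 \left(\left(4^{2} - 3\right)^{2} - 5\right)^{2}\right)\right) = 124 \left(103 + \left(3 + 2 \left(\left(16 - 3\right)^{2} - 5\right)^{2}\right)\right) = 124 \left(103 + \left(3 + 2 \left(13^{2} - 5\right)^{2}\right)\right) = 124 \left(103 + \left(3 + 2 \left(169 - 5\right)^{2}\right)\right) = 124 \left(103 + \left(3 + 2 \cdot 164^{2}\right)\right) = 124 \left(103 + \left(3 + 2 \cdot 26896\right)\right) = 124 \left(103 + \left(3 + 53792\right)\right) = 124 \left(103 + 53795\right) = 124 \cdot 53898 = 6683352$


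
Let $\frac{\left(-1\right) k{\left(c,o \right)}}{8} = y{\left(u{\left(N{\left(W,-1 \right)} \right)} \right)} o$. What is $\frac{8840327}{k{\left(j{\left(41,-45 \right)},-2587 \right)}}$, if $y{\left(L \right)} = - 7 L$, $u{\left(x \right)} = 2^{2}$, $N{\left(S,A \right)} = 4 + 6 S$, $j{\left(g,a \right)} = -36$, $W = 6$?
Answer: $- \frac{8840327}{579488} \approx -15.255$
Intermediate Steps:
$u{\left(x \right)} = 4$
$k{\left(c,o \right)} = 224 o$ ($k{\left(c,o \right)} = - 8 \left(-7\right) 4 o = - 8 \left(- 28 o\right) = 224 o$)
$\frac{8840327}{k{\left(j{\left(41,-45 \right)},-2587 \right)}} = \frac{8840327}{224 \left(-2587\right)} = \frac{8840327}{-579488} = 8840327 \left(- \frac{1}{579488}\right) = - \frac{8840327}{579488}$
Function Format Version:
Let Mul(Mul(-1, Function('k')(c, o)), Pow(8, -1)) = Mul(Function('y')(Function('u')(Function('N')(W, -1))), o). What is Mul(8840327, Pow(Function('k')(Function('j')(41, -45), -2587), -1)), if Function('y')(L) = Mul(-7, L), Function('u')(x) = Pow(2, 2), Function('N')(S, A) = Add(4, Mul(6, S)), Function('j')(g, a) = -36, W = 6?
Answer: Rational(-8840327, 579488) ≈ -15.255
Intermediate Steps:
Function('u')(x) = 4
Function('k')(c, o) = Mul(224, o) (Function('k')(c, o) = Mul(-8, Mul(Mul(-7, 4), o)) = Mul(-8, Mul(-28, o)) = Mul(224, o))
Mul(8840327, Pow(Function('k')(Function('j')(41, -45), -2587), -1)) = Mul(8840327, Pow(Mul(224, -2587), -1)) = Mul(8840327, Pow(-579488, -1)) = Mul(8840327, Rational(-1, 579488)) = Rational(-8840327, 579488)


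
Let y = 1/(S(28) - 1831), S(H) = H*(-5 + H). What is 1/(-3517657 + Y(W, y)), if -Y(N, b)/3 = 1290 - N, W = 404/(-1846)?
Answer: -923/3250370027 ≈ -2.8397e-7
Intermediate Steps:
y = -1/1187 (y = 1/(28*(-5 + 28) - 1831) = 1/(28*23 - 1831) = 1/(644 - 1831) = 1/(-1187) = -1/1187 ≈ -0.00084246)
W = -202/923 (W = 404*(-1/1846) = -202/923 ≈ -0.21885)
Y(N, b) = -3870 + 3*N (Y(N, b) = -3*(1290 - N) = -3870 + 3*N)
1/(-3517657 + Y(W, y)) = 1/(-3517657 + (-3870 + 3*(-202/923))) = 1/(-3517657 + (-3870 - 606/923)) = 1/(-3517657 - 3572616/923) = 1/(-3250370027/923) = -923/3250370027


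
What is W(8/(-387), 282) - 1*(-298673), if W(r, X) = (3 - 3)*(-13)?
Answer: 298673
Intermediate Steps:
W(r, X) = 0 (W(r, X) = 0*(-13) = 0)
W(8/(-387), 282) - 1*(-298673) = 0 - 1*(-298673) = 0 + 298673 = 298673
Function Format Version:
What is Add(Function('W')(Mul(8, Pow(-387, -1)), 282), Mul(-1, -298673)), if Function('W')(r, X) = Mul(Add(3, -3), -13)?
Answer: 298673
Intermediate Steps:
Function('W')(r, X) = 0 (Function('W')(r, X) = Mul(0, -13) = 0)
Add(Function('W')(Mul(8, Pow(-387, -1)), 282), Mul(-1, -298673)) = Add(0, Mul(-1, -298673)) = Add(0, 298673) = 298673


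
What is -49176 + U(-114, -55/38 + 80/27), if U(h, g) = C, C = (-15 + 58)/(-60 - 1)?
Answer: -2999779/61 ≈ -49177.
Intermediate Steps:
C = -43/61 (C = 43/(-61) = 43*(-1/61) = -43/61 ≈ -0.70492)
U(h, g) = -43/61
-49176 + U(-114, -55/38 + 80/27) = -49176 - 43/61 = -2999779/61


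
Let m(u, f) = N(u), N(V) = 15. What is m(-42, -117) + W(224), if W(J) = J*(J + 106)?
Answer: 73935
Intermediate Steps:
m(u, f) = 15
W(J) = J*(106 + J)
m(-42, -117) + W(224) = 15 + 224*(106 + 224) = 15 + 224*330 = 15 + 73920 = 73935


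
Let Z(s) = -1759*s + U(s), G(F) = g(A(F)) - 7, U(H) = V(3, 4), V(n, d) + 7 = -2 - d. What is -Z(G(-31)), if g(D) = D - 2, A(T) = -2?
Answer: -19336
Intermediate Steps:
g(D) = -2 + D
V(n, d) = -9 - d (V(n, d) = -7 + (-2 - d) = -9 - d)
U(H) = -13 (U(H) = -9 - 1*4 = -9 - 4 = -13)
G(F) = -11 (G(F) = (-2 - 2) - 7 = -4 - 7 = -11)
Z(s) = -13 - 1759*s (Z(s) = -1759*s - 13 = -13 - 1759*s)
-Z(G(-31)) = -(-13 - 1759*(-11)) = -(-13 + 19349) = -1*19336 = -19336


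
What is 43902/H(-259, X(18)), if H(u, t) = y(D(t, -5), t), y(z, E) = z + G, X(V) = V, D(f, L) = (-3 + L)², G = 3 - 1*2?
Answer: 43902/65 ≈ 675.42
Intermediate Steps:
G = 1 (G = 3 - 2 = 1)
y(z, E) = 1 + z (y(z, E) = z + 1 = 1 + z)
H(u, t) = 65 (H(u, t) = 1 + (-3 - 5)² = 1 + (-8)² = 1 + 64 = 65)
43902/H(-259, X(18)) = 43902/65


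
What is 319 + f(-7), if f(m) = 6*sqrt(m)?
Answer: 319 + 6*I*sqrt(7) ≈ 319.0 + 15.875*I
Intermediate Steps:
319 + f(-7) = 319 + 6*sqrt(-7) = 319 + 6*(I*sqrt(7)) = 319 + 6*I*sqrt(7)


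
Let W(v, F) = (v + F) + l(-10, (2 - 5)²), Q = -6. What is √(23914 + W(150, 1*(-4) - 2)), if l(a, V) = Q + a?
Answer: √24042 ≈ 155.05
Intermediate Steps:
l(a, V) = -6 + a
W(v, F) = -16 + F + v (W(v, F) = (v + F) + (-6 - 10) = (F + v) - 16 = -16 + F + v)
√(23914 + W(150, 1*(-4) - 2)) = √(23914 + (-16 + (1*(-4) - 2) + 150)) = √(23914 + (-16 + (-4 - 2) + 150)) = √(23914 + (-16 - 6 + 150)) = √(23914 + 128) = √24042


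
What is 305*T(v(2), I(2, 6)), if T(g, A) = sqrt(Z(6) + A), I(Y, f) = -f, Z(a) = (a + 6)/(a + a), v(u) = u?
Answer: 305*I*sqrt(5) ≈ 682.0*I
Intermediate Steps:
Z(a) = (6 + a)/(2*a) (Z(a) = (6 + a)/((2*a)) = (6 + a)*(1/(2*a)) = (6 + a)/(2*a))
T(g, A) = sqrt(1 + A) (T(g, A) = sqrt((1/2)*(6 + 6)/6 + A) = sqrt((1/2)*(1/6)*12 + A) = sqrt(1 + A))
305*T(v(2), I(2, 6)) = 305*sqrt(1 - 1*6) = 305*sqrt(1 - 6) = 305*sqrt(-5) = 305*(I*sqrt(5)) = 305*I*sqrt(5)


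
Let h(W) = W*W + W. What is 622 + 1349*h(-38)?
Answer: 1897316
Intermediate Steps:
h(W) = W + W² (h(W) = W² + W = W + W²)
622 + 1349*h(-38) = 622 + 1349*(-38*(1 - 38)) = 622 + 1349*(-38*(-37)) = 622 + 1349*1406 = 622 + 1896694 = 1897316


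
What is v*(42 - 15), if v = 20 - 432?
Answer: -11124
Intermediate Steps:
v = -412
v*(42 - 15) = -412*(42 - 15) = -412*27 = -11124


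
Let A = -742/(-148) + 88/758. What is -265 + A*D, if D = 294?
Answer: 17432060/14023 ≈ 1243.1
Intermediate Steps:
A = 143865/28046 (A = -742*(-1/148) + 88*(1/758) = 371/74 + 44/379 = 143865/28046 ≈ 5.1296)
-265 + A*D = -265 + (143865/28046)*294 = -265 + 21148155/14023 = 17432060/14023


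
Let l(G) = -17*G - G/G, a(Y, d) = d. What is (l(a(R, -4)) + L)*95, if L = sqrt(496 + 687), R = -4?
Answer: 6365 + 1235*sqrt(7) ≈ 9632.5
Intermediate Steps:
L = 13*sqrt(7) (L = sqrt(1183) = 13*sqrt(7) ≈ 34.395)
l(G) = -1 - 17*G (l(G) = -17*G - 1*1 = -17*G - 1 = -1 - 17*G)
(l(a(R, -4)) + L)*95 = ((-1 - 17*(-4)) + 13*sqrt(7))*95 = ((-1 + 68) + 13*sqrt(7))*95 = (67 + 13*sqrt(7))*95 = 6365 + 1235*sqrt(7)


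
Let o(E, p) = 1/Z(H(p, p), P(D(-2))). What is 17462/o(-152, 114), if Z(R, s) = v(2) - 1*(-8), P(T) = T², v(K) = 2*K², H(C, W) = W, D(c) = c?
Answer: 279392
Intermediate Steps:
Z(R, s) = 16 (Z(R, s) = 2*2² - 1*(-8) = 2*4 + 8 = 8 + 8 = 16)
o(E, p) = 1/16
17462/o(-152, 114) = 17462/(1/16) = 17462*16 = 279392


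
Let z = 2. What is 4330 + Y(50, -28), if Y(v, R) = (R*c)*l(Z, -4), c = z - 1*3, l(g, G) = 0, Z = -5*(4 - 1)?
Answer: 4330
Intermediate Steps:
Z = -15 (Z = -5*3 = -15)
c = -1 (c = 2 - 1*3 = 2 - 3 = -1)
Y(v, R) = 0 (Y(v, R) = (R*(-1))*0 = -R*0 = 0)
4330 + Y(50, -28) = 4330 + 0 = 4330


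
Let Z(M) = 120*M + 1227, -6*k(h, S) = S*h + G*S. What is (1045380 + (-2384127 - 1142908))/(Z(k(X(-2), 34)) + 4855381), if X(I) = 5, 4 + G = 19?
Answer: -2481655/4843008 ≈ -0.51242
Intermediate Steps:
G = 15 (G = -4 + 19 = 15)
k(h, S) = -5*S/2 - S*h/6 (k(h, S) = -(S*h + 15*S)/6 = -(15*S + S*h)/6 = -5*S/2 - S*h/6)
Z(M) = 1227 + 120*M
(1045380 + (-2384127 - 1142908))/(Z(k(X(-2), 34)) + 4855381) = (1045380 + (-2384127 - 1142908))/((1227 + 120*(-1/6*34*(15 + 5))) + 4855381) = (1045380 - 3527035)/((1227 + 120*(-1/6*34*20)) + 4855381) = -2481655/((1227 + 120*(-340/3)) + 4855381) = -2481655/((1227 - 13600) + 4855381) = -2481655/(-12373 + 4855381) = -2481655/4843008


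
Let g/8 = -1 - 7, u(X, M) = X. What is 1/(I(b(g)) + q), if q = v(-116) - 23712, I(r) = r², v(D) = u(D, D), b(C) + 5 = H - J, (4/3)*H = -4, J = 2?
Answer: -1/23728 ≈ -4.2144e-5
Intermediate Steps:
H = -3 (H = (¾)*(-4) = -3)
g = -64 (g = 8*(-1 - 7) = 8*(-8) = -64)
b(C) = -10 (b(C) = -5 + (-3 - 1*2) = -5 + (-3 - 2) = -5 - 5 = -10)
v(D) = D
q = -23828 (q = -116 - 23712 = -23828)
1/(I(b(g)) + q) = 1/((-10)² - 23828) = 1/(100 - 23828) = 1/(-23728) = -1/23728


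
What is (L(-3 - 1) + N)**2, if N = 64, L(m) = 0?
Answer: 4096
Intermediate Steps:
(L(-3 - 1) + N)**2 = (0 + 64)**2 = 64**2 = 4096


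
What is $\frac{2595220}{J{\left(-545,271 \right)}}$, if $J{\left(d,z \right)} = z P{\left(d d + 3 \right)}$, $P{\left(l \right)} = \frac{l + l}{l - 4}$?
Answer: $\frac{96355328160}{20123647} \approx 4788.2$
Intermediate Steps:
$P{\left(l \right)} = \frac{2 l}{-4 + l}$
$J{\left(d,z \right)} = \frac{2 z \left(3 + d^{2}\right)}{-1 + d^{2}}$ ($J{\left(d,z \right)} = z \frac{2 \left(d d + 3\right)}{-4 + \left(d d + 3\right)} = z \frac{2 \left(d^{2} + 3\right)}{-4 + \left(d^{2} + 3\right)} = z \frac{2 \left(3 + d^{2}\right)}{-4 + \left(3 + d^{2}\right)} = z \frac{2 \left(3 + d^{2}\right)}{-1 + d^{2}} = \frac{2 z \left(3 + d^{2}\right)}{-1 + d^{2}}$)
$\frac{2595220}{J{\left(-545,271 \right)}} = \frac{2595220}{2 \cdot 271 \frac{1}{-1 + \left(-545\right)^{2}} \left(3 + \left(-545\right)^{2}\right)} = \frac{2595220}{2 \cdot 271 \frac{1}{-1 + 297025} \left(3 + 297025\right)} = \frac{2595220}{2 \cdot 271 \cdot \frac{1}{297024} \cdot 297028} = \frac{2595220}{\frac{20123647}{37128}} = 2595220 \cdot \frac{37128}{20123647} = \frac{96355328160}{20123647}$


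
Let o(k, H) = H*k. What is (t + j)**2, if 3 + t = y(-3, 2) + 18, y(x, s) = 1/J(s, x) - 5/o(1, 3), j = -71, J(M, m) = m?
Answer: 3364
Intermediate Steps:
y(x, s) = -5/3 + 1/x (y(x, s) = 1/x - 5/(3*1) = 1/x - 5/3 = -5/3 + 1/x)
t = 13 (t = -3 + ((-5/3 + 1/(-3)) + 18) = -3 + ((-5/3 - 1/3) + 18) = -3 + (-2 + 18) = -3 + 16 = 13)
(t + j)**2 = (13 - 71)**2 = (-58)**2 = 3364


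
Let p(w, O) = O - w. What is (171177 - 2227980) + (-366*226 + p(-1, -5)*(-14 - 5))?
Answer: -2139443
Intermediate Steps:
(171177 - 2227980) + (-366*226 + p(-1, -5)*(-14 - 5)) = (171177 - 2227980) + (-366*226 + (-5 - 1*(-1))*(-14 - 5)) = -2056803 + (-82716 + (-5 + 1)*(-19)) = -2056803 + (-82716 - 4*(-19)) = -2056803 + (-82716 + 76) = -2056803 - 82640 = -2139443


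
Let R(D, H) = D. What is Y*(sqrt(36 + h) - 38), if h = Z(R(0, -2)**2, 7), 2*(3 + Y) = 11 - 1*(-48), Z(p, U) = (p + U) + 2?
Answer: -1007 + 159*sqrt(5)/2 ≈ -829.23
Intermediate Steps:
Z(p, U) = 2 + U + p (Z(p, U) = (U + p) + 2 = 2 + U + p)
Y = 53/2 (Y = -3 + (11 - 1*(-48))/2 = -3 + (11 + 48)/2 = -3 + (1/2)*59 = -3 + 59/2 = 53/2 ≈ 26.500)
h = 9 (h = 2 + 7 + 0**2 = 2 + 7 + 0 = 9)
Y*(sqrt(36 + h) - 38) = 53*(sqrt(36 + 9) - 38)/2 = 53*(sqrt(45) - 38)/2 = 53*(3*sqrt(5) - 38)/2 = 53*(-38 + 3*sqrt(5))/2 = -1007 + 159*sqrt(5)/2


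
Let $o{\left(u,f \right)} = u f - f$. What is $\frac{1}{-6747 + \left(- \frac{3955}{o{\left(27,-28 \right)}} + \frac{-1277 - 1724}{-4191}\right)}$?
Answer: $- \frac{435864}{2938094389} \approx -0.00014835$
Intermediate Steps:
$o{\left(u,f \right)} = - f + f u$ ($o{\left(u,f \right)} = f u - f = - f + f u$)
$\frac{1}{-6747 + \left(- \frac{3955}{o{\left(27,-28 \right)}} + \frac{-1277 - 1724}{-4191}\right)} = \frac{1}{-6747 - \left(3955 \left(- \frac{1}{28 \left(-1 + 27\right)}\right) - \frac{-1277 - 1724}{-4191}\right)} = \frac{1}{-6747 + \left(- \frac{3955}{\left(-28\right) 26} + \left(-1277 - 1724\right) \left(- \frac{1}{4191}\right)\right)} = \frac{1}{-6747 - \left(- \frac{3001}{4191} + \frac{3955}{-728}\right)} = \frac{1}{-6747 + \left(\left(-3955\right) \left(- \frac{1}{728}\right) + \frac{3001}{4191}\right)} = \frac{1}{-6747 + \left(\frac{565}{104} + \frac{3001}{4191}\right)} = \frac{1}{-6747 + \frac{2680019}{435864}} = \frac{1}{- \frac{2938094389}{435864}} = - \frac{435864}{2938094389}$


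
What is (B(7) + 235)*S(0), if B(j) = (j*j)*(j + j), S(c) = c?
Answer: 0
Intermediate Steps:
B(j) = 2*j**3 (B(j) = j**2*(2*j) = 2*j**3)
(B(7) + 235)*S(0) = (2*7**3 + 235)*0 = (2*343 + 235)*0 = (686 + 235)*0 = 921*0 = 0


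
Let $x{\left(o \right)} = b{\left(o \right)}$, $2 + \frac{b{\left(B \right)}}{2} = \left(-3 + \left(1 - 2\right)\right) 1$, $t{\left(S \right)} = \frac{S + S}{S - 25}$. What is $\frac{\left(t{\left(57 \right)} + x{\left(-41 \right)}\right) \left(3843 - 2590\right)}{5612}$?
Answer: $- \frac{169155}{89792} \approx -1.8839$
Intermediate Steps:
$t{\left(S \right)} = \frac{2 S}{-25 + S}$
$b{\left(B \right)} = -12$ ($b{\left(B \right)} = -4 + 2 \left(-3 + \left(1 - 2\right)\right) 1 = -4 + 2 \left(-3 - 1\right) 1 = -4 + 2 \left(\left(-4\right) 1\right) = -4 + 2 \left(-4\right) = -4 - 8 = -12$)
$x{\left(o \right)} = -12$
$\frac{\left(t{\left(57 \right)} + x{\left(-41 \right)}\right) \left(3843 - 2590\right)}{5612} = \frac{\left(2 \cdot 57 \frac{1}{-25 + 57} - 12\right) \left(3843 - 2590\right)}{5612} = \left(2 \cdot 57 \cdot \frac{1}{32} - 12\right) 1253 \cdot \frac{1}{5612} = \left(\frac{57}{16} - 12\right) 1253 \cdot \frac{1}{5612} = \left(- \frac{135}{16}\right) 1253 \cdot \frac{1}{5612} = \left(- \frac{169155}{16}\right) \frac{1}{5612} = - \frac{169155}{89792}$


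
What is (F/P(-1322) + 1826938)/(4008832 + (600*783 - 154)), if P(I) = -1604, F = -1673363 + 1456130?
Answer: 2930625785/7183478712 ≈ 0.40797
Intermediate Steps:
F = -217233
(F/P(-1322) + 1826938)/(4008832 + (600*783 - 154)) = (-217233/(-1604) + 1826938)/(4008832 + (600*783 - 154)) = (-217233*(-1/1604) + 1826938)/(4008832 + (469800 - 154)) = (217233/1604 + 1826938)/(4008832 + 469646) = (2930625785/1604)/4478478 = (2930625785/1604)*(1/4478478) = 2930625785/7183478712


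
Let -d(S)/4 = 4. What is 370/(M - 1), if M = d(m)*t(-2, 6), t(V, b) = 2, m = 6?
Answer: -370/33 ≈ -11.212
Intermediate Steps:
d(S) = -16 (d(S) = -4*4 = -16)
M = -32 (M = -16*2 = -32)
370/(M - 1) = 370/(-32 - 1) = 370/(-33) = 370*(-1/33) = -370/33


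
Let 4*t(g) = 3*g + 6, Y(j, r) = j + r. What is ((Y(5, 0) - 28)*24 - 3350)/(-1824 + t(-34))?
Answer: 1951/924 ≈ 2.1115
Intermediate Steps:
t(g) = 3/2 + 3*g/4 (t(g) = (3*g + 6)/4 = (6 + 3*g)/4 = 3/2 + 3*g/4)
((Y(5, 0) - 28)*24 - 3350)/(-1824 + t(-34)) = (((5 + 0) - 28)*24 - 3350)/(-1824 + (3/2 + (¾)*(-34))) = ((5 - 28)*24 - 3350)/(-1824 + (3/2 - 51/2)) = (-23*24 - 3350)/(-1824 - 24) = (-552 - 3350)/(-1848) = -3902*(-1/1848) = 1951/924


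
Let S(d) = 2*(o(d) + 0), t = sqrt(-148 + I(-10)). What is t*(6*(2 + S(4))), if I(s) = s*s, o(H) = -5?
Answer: -192*I*sqrt(3) ≈ -332.55*I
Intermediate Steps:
I(s) = s**2
t = 4*I*sqrt(3) (t = sqrt(-148 + (-10)**2) = sqrt(-148 + 100) = sqrt(-48) = 4*I*sqrt(3) ≈ 6.9282*I)
S(d) = -10 (S(d) = 2*(-5 + 0) = 2*(-5) = -10)
t*(6*(2 + S(4))) = (4*I*sqrt(3))*(6*(2 - 10)) = (4*I*sqrt(3))*(6*(-8)) = (4*I*sqrt(3))*(-48) = -192*I*sqrt(3)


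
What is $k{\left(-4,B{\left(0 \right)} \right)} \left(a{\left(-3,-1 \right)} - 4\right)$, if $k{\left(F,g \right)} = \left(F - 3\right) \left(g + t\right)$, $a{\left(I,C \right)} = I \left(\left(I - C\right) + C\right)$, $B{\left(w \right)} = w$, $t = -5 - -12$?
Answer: $-245$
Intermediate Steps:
$t = 7$ ($t = -5 + 12 = 7$)
$a{\left(I,C \right)} = I^{2}$ ($a{\left(I,C \right)} = I I = I^{2}$)
$k{\left(F,g \right)} = \left(-3 + F\right) \left(7 + g\right)$ ($k{\left(F,g \right)} = \left(F - 3\right) \left(g + 7\right) = \left(-3 + F\right) \left(7 + g\right)$)
$k{\left(-4,B{\left(0 \right)} \right)} \left(a{\left(-3,-1 \right)} - 4\right) = \left(-21 - 0 + 7 \left(-4\right) - 0\right) \left(\left(-3\right)^{2} - 4\right) = \left(-21 + 0 - 28 + 0\right) \left(9 - 4\right) = \left(-49\right) 5 = -245$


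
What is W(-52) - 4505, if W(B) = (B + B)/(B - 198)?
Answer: -563073/125 ≈ -4504.6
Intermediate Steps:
W(B) = 2*B/(-198 + B) (W(B) = (2*B)/(-198 + B) = 2*B/(-198 + B))
W(-52) - 4505 = 2*(-52)/(-198 - 52) - 4505 = 2*(-52)/(-250) - 4505 = 2*(-52)*(-1/250) - 4505 = 52/125 - 4505 = -563073/125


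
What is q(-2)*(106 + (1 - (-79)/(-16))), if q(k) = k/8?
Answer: -1633/64 ≈ -25.516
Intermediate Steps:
q(k) = k/8 (q(k) = k*(1/8) = k/8)
q(-2)*(106 + (1 - (-79)/(-16))) = ((1/8)*(-2))*(106 + (1 - (-79)/(-16))) = -(106 + (1 - (-79)*(-1)/16))/4 = -(106 + (1 - 1*79/16))/4 = -(106 + (1 - 79/16))/4 = -(106 - 63/16)/4 = -1/4*1633/16 = -1633/64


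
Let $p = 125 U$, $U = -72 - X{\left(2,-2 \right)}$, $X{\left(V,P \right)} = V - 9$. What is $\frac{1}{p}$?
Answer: $- \frac{1}{8125} \approx -0.00012308$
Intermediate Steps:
$X{\left(V,P \right)} = -9 + V$
$U = -65$ ($U = -72 - \left(-9 + 2\right) = -72 - -7 = -72 + 7 = -65$)
$p = -8125$ ($p = 125 \left(-65\right) = -8125$)
$\frac{1}{p} = \frac{1}{-8125} = - \frac{1}{8125}$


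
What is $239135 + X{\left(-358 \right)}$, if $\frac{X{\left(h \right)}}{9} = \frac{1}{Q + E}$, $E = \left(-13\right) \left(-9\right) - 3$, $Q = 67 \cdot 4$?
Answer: $\frac{91349579}{382} \approx 2.3914 \cdot 10^{5}$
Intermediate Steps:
$Q = 268$
$E = 114$ ($E = 117 - 3 = 114$)
$X{\left(h \right)} = \frac{9}{382}$ ($X{\left(h \right)} = \frac{9}{268 + 114} = \frac{9}{382}$)
$239135 + X{\left(-358 \right)} = 239135 + \frac{9}{382} = \frac{91349579}{382}$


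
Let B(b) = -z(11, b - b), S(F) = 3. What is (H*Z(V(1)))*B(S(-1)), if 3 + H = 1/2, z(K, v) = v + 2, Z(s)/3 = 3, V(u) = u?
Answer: 45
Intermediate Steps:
Z(s) = 9 (Z(s) = 3*3 = 9)
z(K, v) = 2 + v
H = -5/2 (H = -3 + 1/2 = -3 + ½ = -5/2 ≈ -2.5000)
B(b) = -2 (B(b) = -(2 + (b - b)) = -(2 + 0) = -1*2 = -2)
(H*Z(V(1)))*B(S(-1)) = -5/2*9*(-2) = -45/2*(-2) = 45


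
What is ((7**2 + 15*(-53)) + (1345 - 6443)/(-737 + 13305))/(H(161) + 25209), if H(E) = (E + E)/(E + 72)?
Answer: -1092866229/36912335396 ≈ -0.029607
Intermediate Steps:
H(E) = 2*E/(72 + E) (H(E) = (2*E)/(72 + E) = 2*E/(72 + E))
((7**2 + 15*(-53)) + (1345 - 6443)/(-737 + 13305))/(H(161) + 25209) = ((7**2 + 15*(-53)) + (1345 - 6443)/(-737 + 13305))/(2*161/(72 + 161) + 25209) = ((49 - 795) - 5098/12568)/(2*161/233 + 25209) = (-746 - 5098*1/12568)/(2*161*(1/233) + 25209) = (-746 - 2549/6284)/(322/233 + 25209) = -4690413/(6284*5874019/233) = -4690413/6284*233/5874019 = -1092866229/36912335396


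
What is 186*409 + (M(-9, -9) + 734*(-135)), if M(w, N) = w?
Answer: -23025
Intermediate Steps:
186*409 + (M(-9, -9) + 734*(-135)) = 186*409 + (-9 + 734*(-135)) = 76074 + (-9 - 99090) = 76074 - 99099 = -23025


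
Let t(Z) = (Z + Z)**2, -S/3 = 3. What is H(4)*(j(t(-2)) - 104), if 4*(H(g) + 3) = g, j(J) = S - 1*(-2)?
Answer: 222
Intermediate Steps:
S = -9 (S = -3*3 = -9)
t(Z) = 4*Z**2 (t(Z) = (2*Z)**2 = 4*Z**2)
j(J) = -7 (j(J) = -9 - 1*(-2) = -9 + 2 = -7)
H(g) = -3 + g/4
H(4)*(j(t(-2)) - 104) = (-3 + (1/4)*4)*(-7 - 104) = (-3 + 1)*(-111) = -2*(-111) = 222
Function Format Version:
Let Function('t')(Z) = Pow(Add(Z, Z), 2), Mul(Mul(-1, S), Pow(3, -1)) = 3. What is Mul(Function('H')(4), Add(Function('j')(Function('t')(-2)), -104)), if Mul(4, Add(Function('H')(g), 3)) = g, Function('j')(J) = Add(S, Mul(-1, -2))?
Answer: 222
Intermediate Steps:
S = -9 (S = Mul(-3, 3) = -9)
Function('t')(Z) = Mul(4, Pow(Z, 2)) (Function('t')(Z) = Pow(Mul(2, Z), 2) = Mul(4, Pow(Z, 2)))
Function('j')(J) = -7 (Function('j')(J) = Add(-9, Mul(-1, -2)) = Add(-9, 2) = -7)
Function('H')(g) = Add(-3, Mul(Rational(1, 4), g))
Mul(Function('H')(4), Add(Function('j')(Function('t')(-2)), -104)) = Mul(Add(-3, Mul(Rational(1, 4), 4)), Add(-7, -104)) = Mul(Add(-3, 1), -111) = Mul(-2, -111) = 222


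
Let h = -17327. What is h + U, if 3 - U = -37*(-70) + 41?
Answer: -19955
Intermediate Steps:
U = -2628 (U = 3 - (-37*(-70) + 41) = 3 - (2590 + 41) = 3 - 1*2631 = 3 - 2631 = -2628)
h + U = -17327 - 2628 = -19955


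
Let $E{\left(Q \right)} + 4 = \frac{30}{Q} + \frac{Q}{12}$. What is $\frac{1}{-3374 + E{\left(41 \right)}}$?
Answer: $- \frac{492}{1659935} \approx -0.0002964$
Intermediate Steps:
$E{\left(Q \right)} = -4 + \frac{30}{Q} + \frac{Q}{12}$ ($E{\left(Q \right)} = -4 + \left(\frac{30}{Q} + \frac{Q}{12}\right) = -4 + \frac{30}{Q} + \frac{Q}{12}$)
$\frac{1}{-3374 + E{\left(41 \right)}} = \frac{1}{-3374 + \left(-4 + \frac{30}{41} + \frac{1}{12} \cdot 41\right)} = \frac{1}{-3374 + \left(-4 + 30 \cdot \frac{1}{41} + \frac{41}{12}\right)} = \frac{1}{-3374 + \left(-4 + \frac{30}{41} + \frac{41}{12}\right)} = \frac{1}{-3374 + \frac{73}{492}} = \frac{1}{- \frac{1659935}{492}} = - \frac{492}{1659935}$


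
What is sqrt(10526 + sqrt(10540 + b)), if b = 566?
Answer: sqrt(10526 + 3*sqrt(1234)) ≈ 103.11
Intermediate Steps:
sqrt(10526 + sqrt(10540 + b)) = sqrt(10526 + sqrt(10540 + 566)) = sqrt(10526 + sqrt(11106)) = sqrt(10526 + 3*sqrt(1234))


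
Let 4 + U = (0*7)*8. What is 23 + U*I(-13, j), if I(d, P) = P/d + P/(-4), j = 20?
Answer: 639/13 ≈ 49.154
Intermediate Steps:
I(d, P) = -P/4 + P/d (I(d, P) = P/d + P*(-1/4) = P/d - P/4 = -P/4 + P/d)
U = -4 (U = -4 + (0*7)*8 = -4 + 0*8 = -4 + 0 = -4)
23 + U*I(-13, j) = 23 - 4*(-1/4*20 + 20/(-13)) = 23 - 4*(-5 + 20*(-1/13)) = 23 - 4*(-5 - 20/13) = 23 - 4*(-85/13) = 23 + 340/13 = 639/13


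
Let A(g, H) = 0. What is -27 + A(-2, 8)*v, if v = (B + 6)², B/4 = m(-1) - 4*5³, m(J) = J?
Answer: -27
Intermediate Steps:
B = -2004 (B = 4*(-1 - 4*5³) = 4*(-1 - 4*125) = 4*(-1 - 500) = 4*(-501) = -2004)
v = 3992004 (v = (-2004 + 6)² = (-1998)² = 3992004)
-27 + A(-2, 8)*v = -27 + 0*3992004 = -27 + 0 = -27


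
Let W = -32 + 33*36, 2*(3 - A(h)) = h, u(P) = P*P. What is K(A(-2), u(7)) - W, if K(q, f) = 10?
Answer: -1146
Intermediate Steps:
u(P) = P**2
A(h) = 3 - h/2
W = 1156 (W = -32 + 1188 = 1156)
K(A(-2), u(7)) - W = 10 - 1*1156 = 10 - 1156 = -1146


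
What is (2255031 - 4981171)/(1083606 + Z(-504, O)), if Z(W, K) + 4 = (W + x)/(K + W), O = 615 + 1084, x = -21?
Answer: -651547460/258980773 ≈ -2.5158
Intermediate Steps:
O = 1699
Z(W, K) = -4 + (-21 + W)/(K + W) (Z(W, K) = -4 + (W - 21)/(K + W) = -4 + (-21 + W)/(K + W))
(2255031 - 4981171)/(1083606 + Z(-504, O)) = (2255031 - 4981171)/(1083606 + (-21 - 4*1699 - 3*(-504))/(1699 - 504)) = -2726140/(1083606 + (-21 - 6796 + 1512)/1195) = -2726140/(1083606 + (1/1195)*(-5305)) = -2726140/(1083606 - 1061/239) = -2726140/258980773/239 = -2726140*239/258980773 = -651547460/258980773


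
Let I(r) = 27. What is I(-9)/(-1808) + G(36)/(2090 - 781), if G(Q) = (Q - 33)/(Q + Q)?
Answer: -105803/7100016 ≈ -0.014902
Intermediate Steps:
G(Q) = (-33 + Q)/(2*Q) (G(Q) = (-33 + Q)/((2*Q)) = (-33 + Q)*(1/(2*Q)) = (-33 + Q)/(2*Q))
I(-9)/(-1808) + G(36)/(2090 - 781) = 27/(-1808) + ((½)*(-33 + 36)/36)/(2090 - 781) = 27*(-1/1808) + ((½)*(1/36)*3)/1309 = -27/1808 + (1/24)*(1/1309) = -27/1808 + 1/31416 = -105803/7100016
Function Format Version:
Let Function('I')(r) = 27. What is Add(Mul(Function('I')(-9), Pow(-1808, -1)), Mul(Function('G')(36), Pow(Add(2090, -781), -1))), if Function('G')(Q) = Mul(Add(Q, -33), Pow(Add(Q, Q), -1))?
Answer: Rational(-105803, 7100016) ≈ -0.014902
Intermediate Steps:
Function('G')(Q) = Mul(Rational(1, 2), Pow(Q, -1), Add(-33, Q)) (Function('G')(Q) = Mul(Add(-33, Q), Pow(Mul(2, Q), -1)) = Mul(Add(-33, Q), Mul(Rational(1, 2), Pow(Q, -1))) = Mul(Rational(1, 2), Pow(Q, -1), Add(-33, Q)))
Add(Mul(Function('I')(-9), Pow(-1808, -1)), Mul(Function('G')(36), Pow(Add(2090, -781), -1))) = Add(Mul(27, Pow(-1808, -1)), Mul(Mul(Rational(1, 2), Pow(36, -1), Add(-33, 36)), Pow(Add(2090, -781), -1))) = Add(Mul(27, Rational(-1, 1808)), Mul(Mul(Rational(1, 2), Rational(1, 36), 3), Pow(1309, -1))) = Add(Rational(-27, 1808), Mul(Rational(1, 24), Rational(1, 1309))) = Add(Rational(-27, 1808), Rational(1, 31416)) = Rational(-105803, 7100016)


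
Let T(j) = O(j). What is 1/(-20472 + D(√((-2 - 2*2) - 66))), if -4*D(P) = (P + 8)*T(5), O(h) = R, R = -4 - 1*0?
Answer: -2558/52346921 - 3*I*√2/209387684 ≈ -4.8866e-5 - 2.0262e-8*I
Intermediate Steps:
R = -4 (R = -4 + 0 = -4)
O(h) = -4
T(j) = -4
D(P) = 8 + P (D(P) = -(P + 8)*(-4)/4 = -(8 + P)*(-4)/4 = -(-32 - 4*P)/4 = 8 + P)
1/(-20472 + D(√((-2 - 2*2) - 66))) = 1/(-20472 + (8 + √((-2 - 2*2) - 66))) = 1/(-20472 + (8 + √((-2 - 4) - 66))) = 1/(-20472 + (8 + √(-6 - 66))) = 1/(-20472 + (8 + √(-72))) = 1/(-20472 + (8 + 6*I*√2)) = 1/(-20464 + 6*I*√2)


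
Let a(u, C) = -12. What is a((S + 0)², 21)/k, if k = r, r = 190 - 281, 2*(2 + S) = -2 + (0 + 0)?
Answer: 12/91 ≈ 0.13187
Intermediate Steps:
S = -3 (S = -2 + (-2 + (0 + 0))/2 = -2 + (-2 + 0)/2 = -2 + (½)*(-2) = -2 - 1 = -3)
r = -91
k = -91
a((S + 0)², 21)/k = -12/(-91) = -12*(-1/91) = 12/91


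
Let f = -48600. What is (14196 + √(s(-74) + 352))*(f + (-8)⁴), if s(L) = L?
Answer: -631778784 - 44504*√278 ≈ -6.3252e+8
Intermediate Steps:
(14196 + √(s(-74) + 352))*(f + (-8)⁴) = (14196 + √(-74 + 352))*(-48600 + (-8)⁴) = (14196 + √278)*(-48600 + 4096) = (14196 + √278)*(-44504) = -631778784 - 44504*√278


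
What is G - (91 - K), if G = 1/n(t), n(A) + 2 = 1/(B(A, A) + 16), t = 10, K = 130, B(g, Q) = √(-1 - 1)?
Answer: 37291/969 + I*√2/969 ≈ 38.484 + 0.0014595*I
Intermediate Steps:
B(g, Q) = I*√2 (B(g, Q) = √(-2) = I*√2)
n(A) = -2 + 1/(16 + I*√2) (n(A) = -2 + 1/(I*√2 + 16) = -2 + 1/(16 + I*√2))
G = (√2 - 16*I)/(-2*√2 + 31*I) (G = 1/((-2*√2 + 31*I)/(√2 - 16*I)) = (√2 - 16*I)/(-2*√2 + 31*I) ≈ -0.516 + 0.0014595*I)
G - (91 - K) = (-√2 + 16*I)/(-31*I + 2*√2) - (91 - 1*130) = (-√2 + 16*I)/(-31*I + 2*√2) - (91 - 130) = (-√2 + 16*I)/(-31*I + 2*√2) - 1*(-39) = (-√2 + 16*I)/(-31*I + 2*√2) + 39 = 39 + (-√2 + 16*I)/(-31*I + 2*√2)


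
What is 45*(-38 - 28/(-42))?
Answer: -1680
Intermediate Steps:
45*(-38 - 28/(-42)) = 45*(-38 - 28*(-1/42)) = 45*(-38 + ⅔) = 45*(-112/3) = -1680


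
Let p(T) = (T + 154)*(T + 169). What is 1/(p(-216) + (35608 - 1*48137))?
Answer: -1/9615 ≈ -0.00010400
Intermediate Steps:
p(T) = (154 + T)*(169 + T)
1/(p(-216) + (35608 - 1*48137)) = 1/((26026 + (-216)² + 323*(-216)) + (35608 - 1*48137)) = 1/((26026 + 46656 - 69768) + (35608 - 48137)) = 1/(2914 - 12529) = 1/(-9615) = -1/9615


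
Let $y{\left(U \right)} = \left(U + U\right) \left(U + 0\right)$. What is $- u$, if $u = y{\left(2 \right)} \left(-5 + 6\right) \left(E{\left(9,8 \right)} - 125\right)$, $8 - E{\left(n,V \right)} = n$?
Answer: $1008$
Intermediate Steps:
$E{\left(n,V \right)} = 8 - n$
$y{\left(U \right)} = 2 U^{2}$ ($y{\left(U \right)} = 2 U U = 2 U^{2}$)
$u = -1008$ ($u = 2 \cdot 2^{2} \left(-5 + 6\right) \left(\left(8 - 9\right) - 125\right) = 2 \cdot 4 \cdot 1 \left(\left(8 - 9\right) - 125\right) = 8 \cdot 1 \left(-1 - 125\right) = 8 \left(-126\right) = -1008$)
$- u = \left(-1\right) \left(-1008\right) = 1008$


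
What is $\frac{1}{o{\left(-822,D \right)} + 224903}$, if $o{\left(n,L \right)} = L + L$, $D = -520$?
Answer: $\frac{1}{223863} \approx 4.467 \cdot 10^{-6}$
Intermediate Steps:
$o{\left(n,L \right)} = 2 L$
$\frac{1}{o{\left(-822,D \right)} + 224903} = \frac{1}{2 \left(-520\right) + 224903} = \frac{1}{-1040 + 224903} = \frac{1}{223863}$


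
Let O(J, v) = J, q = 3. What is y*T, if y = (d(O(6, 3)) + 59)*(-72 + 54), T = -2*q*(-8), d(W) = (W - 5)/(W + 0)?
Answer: -51120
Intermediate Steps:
d(W) = (-5 + W)/W
T = 48 (T = -2*3*(-8) = -6*(-8) = 48)
y = -1065 (y = ((-5 + 6)/6 + 59)*(-72 + 54) = ((⅙)*1 + 59)*(-18) = (⅙ + 59)*(-18) = (355/6)*(-18) = -1065)
y*T = -1065*48 = -51120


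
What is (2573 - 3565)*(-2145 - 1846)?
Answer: 3959072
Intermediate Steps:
(2573 - 3565)*(-2145 - 1846) = -992*(-3991) = 3959072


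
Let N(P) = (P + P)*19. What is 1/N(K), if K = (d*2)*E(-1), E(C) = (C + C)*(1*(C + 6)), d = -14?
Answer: 1/10640 ≈ 9.3985e-5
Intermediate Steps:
E(C) = 2*C*(6 + C) (E(C) = (2*C)*(1*(6 + C)) = (2*C)*(6 + C) = 2*C*(6 + C))
K = 280 (K = (-14*2)*(2*(-1)*(6 - 1)) = -56*(-1)*5 = -28*(-10) = 280)
N(P) = 38*P (N(P) = (2*P)*19 = 38*P)
1/N(K) = 1/(38*280) = 1/10640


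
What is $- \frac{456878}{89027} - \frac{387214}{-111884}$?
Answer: $- \frac{8322418687}{4980348434} \approx -1.6711$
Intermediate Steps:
$- \frac{456878}{89027} - \frac{387214}{-111884} = \left(-456878\right) \frac{1}{89027} - - \frac{193607}{55942} = - \frac{456878}{89027} + \frac{193607}{55942} = - \frac{8322418687}{4980348434}$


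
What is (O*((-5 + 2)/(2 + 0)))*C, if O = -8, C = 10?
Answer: 120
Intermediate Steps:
(O*((-5 + 2)/(2 + 0)))*C = -8*(-5 + 2)/(2 + 0)*10 = -(-24)/2*10 = -8*(-3/2)*10 = 12*10 = 120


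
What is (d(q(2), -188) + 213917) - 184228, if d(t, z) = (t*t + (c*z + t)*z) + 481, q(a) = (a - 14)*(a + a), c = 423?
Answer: 14992010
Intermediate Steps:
q(a) = 2*a*(-14 + a) (q(a) = (-14 + a)*(2*a) = 2*a*(-14 + a))
d(t, z) = 481 + t**2 + z*(t + 423*z) (d(t, z) = (t*t + (423*z + t)*z) + 481 = (t**2 + (t + 423*z)*z) + 481 = (t**2 + z*(t + 423*z)) + 481 = 481 + t**2 + z*(t + 423*z))
(d(q(2), -188) + 213917) - 184228 = ((481 + (2*2*(-14 + 2))**2 + 423*(-188)**2 + (2*2*(-14 + 2))*(-188)) + 213917) - 184228 = ((481 + (2*2*(-12))**2 + 423*35344 + (2*2*(-12))*(-188)) + 213917) - 184228 = ((481 + (-48)**2 + 14950512 - 48*(-188)) + 213917) - 184228 = ((481 + 2304 + 14950512 + 9024) + 213917) - 184228 = (14962321 + 213917) - 184228 = 15176238 - 184228 = 14992010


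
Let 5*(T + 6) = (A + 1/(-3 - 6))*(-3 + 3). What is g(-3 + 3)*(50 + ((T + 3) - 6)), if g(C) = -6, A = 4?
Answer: -246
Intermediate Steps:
T = -6 (T = -6 + ((4 + 1/(-3 - 6))*(-3 + 3))/5 = -6 + ((4 + 1/(-9))*0)/5 = -6 + ((4 - ⅑)*0)/5 = -6 + ((35/9)*0)/5 = -6 + (⅕)*0 = -6 + 0 = -6)
g(-3 + 3)*(50 + ((T + 3) - 6)) = -6*(50 + ((-6 + 3) - 6)) = -6*(50 + (-3 - 6)) = -6*(50 - 9) = -6*41 = -246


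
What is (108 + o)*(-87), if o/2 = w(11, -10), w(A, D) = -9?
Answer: -7830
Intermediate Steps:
o = -18 (o = 2*(-9) = -18)
(108 + o)*(-87) = (108 - 18)*(-87) = 90*(-87) = -7830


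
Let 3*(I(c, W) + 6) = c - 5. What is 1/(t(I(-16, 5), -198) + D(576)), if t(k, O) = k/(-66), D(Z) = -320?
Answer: -66/21107 ≈ -0.0031269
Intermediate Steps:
I(c, W) = -23/3 + c/3 (I(c, W) = -6 + (c - 5)/3 = -6 + (-5 + c)/3 = -6 + (-5/3 + c/3) = -23/3 + c/3)
t(k, O) = -k/66 (t(k, O) = k*(-1/66) = -k/66)
1/(t(I(-16, 5), -198) + D(576)) = 1/(-(-23/3 + (⅓)*(-16))/66 - 320) = 1/(-(-23/3 - 16/3)/66 - 320) = 1/(-1/66*(-13) - 320) = 1/(13/66 - 320) = 1/(-21107/66) = -66/21107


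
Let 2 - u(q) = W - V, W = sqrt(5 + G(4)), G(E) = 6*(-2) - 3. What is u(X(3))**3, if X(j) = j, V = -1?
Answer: (1 - I*sqrt(10))**3 ≈ -29.0 + 22.136*I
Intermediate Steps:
G(E) = -15 (G(E) = -12 - 3 = -15)
W = I*sqrt(10) (W = sqrt(5 - 15) = sqrt(-10) = I*sqrt(10) ≈ 3.1623*I)
u(q) = 1 - I*sqrt(10) (u(q) = 2 - (I*sqrt(10) - 1*(-1)) = 2 - (I*sqrt(10) + 1) = 2 - (1 + I*sqrt(10)) = 2 + (-1 - I*sqrt(10)) = 1 - I*sqrt(10))
u(X(3))**3 = (1 - I*sqrt(10))**3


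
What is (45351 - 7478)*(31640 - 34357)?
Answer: -102900941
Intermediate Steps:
(45351 - 7478)*(31640 - 34357) = 37873*(-2717) = -102900941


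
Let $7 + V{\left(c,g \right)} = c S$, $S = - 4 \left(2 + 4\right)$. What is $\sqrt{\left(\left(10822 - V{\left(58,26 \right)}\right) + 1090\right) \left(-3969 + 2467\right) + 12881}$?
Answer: $i \sqrt{19980241} \approx 4469.9 i$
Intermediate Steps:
$S = -24$ ($S = \left(-4\right) 6 = -24$)
$V{\left(c,g \right)} = -7 - 24 c$ ($V{\left(c,g \right)} = -7 + c \left(-24\right) = -7 - 24 c$)
$\sqrt{\left(\left(10822 - V{\left(58,26 \right)}\right) + 1090\right) \left(-3969 + 2467\right) + 12881} = \sqrt{\left(\left(10822 - \left(-7 - 1392\right)\right) + 1090\right) \left(-3969 + 2467\right) + 12881} = \sqrt{\left(\left(10822 - \left(-7 - 1392\right)\right) + 1090\right) \left(-1502\right) + 12881} = \sqrt{\left(\left(10822 - -1399\right) + 1090\right) \left(-1502\right) + 12881} = \sqrt{\left(\left(10822 + 1399\right) + 1090\right) \left(-1502\right) + 12881} = \sqrt{\left(12221 + 1090\right) \left(-1502\right) + 12881} = \sqrt{13311 \left(-1502\right) + 12881} = \sqrt{-19993122 + 12881} = \sqrt{-19980241} = i \sqrt{19980241}$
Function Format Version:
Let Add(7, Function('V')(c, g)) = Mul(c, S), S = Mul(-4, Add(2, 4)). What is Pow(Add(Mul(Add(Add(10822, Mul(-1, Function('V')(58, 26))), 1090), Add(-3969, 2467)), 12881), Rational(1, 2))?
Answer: Mul(I, Pow(19980241, Rational(1, 2))) ≈ Mul(4469.9, I)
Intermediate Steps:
S = -24 (S = Mul(-4, 6) = -24)
Function('V')(c, g) = Add(-7, Mul(-24, c)) (Function('V')(c, g) = Add(-7, Mul(c, -24)) = Add(-7, Mul(-24, c)))
Pow(Add(Mul(Add(Add(10822, Mul(-1, Function('V')(58, 26))), 1090), Add(-3969, 2467)), 12881), Rational(1, 2)) = Pow(Add(Mul(Add(Add(10822, Mul(-1, Add(-7, Mul(-24, 58)))), 1090), Add(-3969, 2467)), 12881), Rational(1, 2)) = Pow(Add(Mul(Add(Add(10822, Mul(-1, Add(-7, -1392))), 1090), -1502), 12881), Rational(1, 2)) = Pow(Add(Mul(Add(Add(10822, Mul(-1, -1399)), 1090), -1502), 12881), Rational(1, 2)) = Pow(Add(Mul(Add(Add(10822, 1399), 1090), -1502), 12881), Rational(1, 2)) = Pow(Add(Mul(Add(12221, 1090), -1502), 12881), Rational(1, 2)) = Pow(Add(Mul(13311, -1502), 12881), Rational(1, 2)) = Pow(Add(-19993122, 12881), Rational(1, 2)) = Pow(-19980241, Rational(1, 2)) = Mul(I, Pow(19980241, Rational(1, 2)))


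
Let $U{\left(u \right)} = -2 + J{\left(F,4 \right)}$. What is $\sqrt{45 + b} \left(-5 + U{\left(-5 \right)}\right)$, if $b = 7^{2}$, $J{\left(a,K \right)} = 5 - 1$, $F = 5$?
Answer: $- 3 \sqrt{94} \approx -29.086$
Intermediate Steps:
$J{\left(a,K \right)} = 4$
$b = 49$
$U{\left(u \right)} = 2$ ($U{\left(u \right)} = -2 + 4 = 2$)
$\sqrt{45 + b} \left(-5 + U{\left(-5 \right)}\right) = \sqrt{45 + 49} \left(-5 + 2\right) = \sqrt{94} \left(-3\right) = - 3 \sqrt{94}$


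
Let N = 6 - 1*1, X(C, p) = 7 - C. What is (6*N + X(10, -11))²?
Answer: 729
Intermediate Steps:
N = 5 (N = 6 - 1 = 5)
(6*N + X(10, -11))² = (6*5 + (7 - 1*10))² = (30 + (7 - 10))² = (30 - 3)² = 27² = 729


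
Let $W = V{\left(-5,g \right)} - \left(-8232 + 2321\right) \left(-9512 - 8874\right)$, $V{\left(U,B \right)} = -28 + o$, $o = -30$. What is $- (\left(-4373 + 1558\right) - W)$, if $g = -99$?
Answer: $-108676889$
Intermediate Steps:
$V{\left(U,B \right)} = -58$ ($V{\left(U,B \right)} = -28 - 30 = -58$)
$W = -108679704$ ($W = -58 - \left(-8232 + 2321\right) \left(-9512 - 8874\right) = -58 - \left(-5911\right) \left(-18386\right) = -58 - 108679646 = -108679704$)
$- (\left(-4373 + 1558\right) - W) = - (\left(-4373 + 1558\right) - -108679704) = - (-2815 + 108679704) = \left(-1\right) 108676889 = -108676889$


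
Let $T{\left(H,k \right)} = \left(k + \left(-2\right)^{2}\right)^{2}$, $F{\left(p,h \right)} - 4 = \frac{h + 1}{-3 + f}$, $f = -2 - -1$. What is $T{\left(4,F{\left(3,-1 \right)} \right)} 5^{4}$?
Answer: $40000$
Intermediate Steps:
$f = -1$ ($f = -2 + 1 = -1$)
$F{\left(p,h \right)} = \frac{15}{4} - \frac{h}{4}$ ($F{\left(p,h \right)} = 4 + \frac{h + 1}{-3 - 1} = 4 + \frac{1 + h}{-4} = 4 + \left(1 + h\right) \left(- \frac{1}{4}\right) = 4 - \left(\frac{1}{4} + \frac{h}{4}\right) = \frac{15}{4} - \frac{h}{4}$)
$T{\left(H,k \right)} = \left(4 + k\right)^{2}$ ($T{\left(H,k \right)} = \left(k + 4\right)^{2} = \left(4 + k\right)^{2}$)
$T{\left(4,F{\left(3,-1 \right)} \right)} 5^{4} = \left(4 + \left(\frac{15}{4} - - \frac{1}{4}\right)\right)^{2} \cdot 5^{4} = \left(4 + \left(\frac{15}{4} + \frac{1}{4}\right)\right)^{2} \cdot 625 = \left(4 + 4\right)^{2} \cdot 625 = 8^{2} \cdot 625 = 64 \cdot 625 = 40000$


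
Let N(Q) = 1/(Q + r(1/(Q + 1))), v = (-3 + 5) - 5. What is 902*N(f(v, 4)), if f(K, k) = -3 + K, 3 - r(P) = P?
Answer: -2255/7 ≈ -322.14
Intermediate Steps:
r(P) = 3 - P
v = -3 (v = 2 - 5 = -3)
N(Q) = 1/(3 + Q - 1/(1 + Q)) (N(Q) = 1/(Q + (3 - 1/(Q + 1))) = 1/(Q + (3 - 1/(1 + Q))) = 1/(3 + Q - 1/(1 + Q)))
902*N(f(v, 4)) = 902*((1 + (-3 - 3))/(2 + (-3 - 3)**2 + 4*(-3 - 3))) = 902*((1 - 6)/(2 + (-6)**2 + 4*(-6))) = 902*(-5/(2 + 36 - 24)) = 902*(-5/14) = -2255/7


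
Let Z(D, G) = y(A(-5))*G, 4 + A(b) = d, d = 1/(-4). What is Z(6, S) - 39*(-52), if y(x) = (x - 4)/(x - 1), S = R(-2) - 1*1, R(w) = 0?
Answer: 14185/7 ≈ 2026.4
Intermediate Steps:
d = -¼ ≈ -0.25000
S = -1 (S = 0 - 1*1 = 0 - 1 = -1)
A(b) = -17/4 (A(b) = -4 - ¼ = -17/4)
y(x) = (-4 + x)/(-1 + x)
Z(D, G) = 11*G/7 (Z(D, G) = ((-4 - 17/4)/(-1 - 17/4))*G = (-33/4/(-21/4))*G = (-4/21*(-33/4))*G = 11*G/7)
Z(6, S) - 39*(-52) = (11/7)*(-1) - 39*(-52) = -11/7 + 2028 = 14185/7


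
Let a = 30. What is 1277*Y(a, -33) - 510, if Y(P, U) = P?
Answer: 37800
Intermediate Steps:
1277*Y(a, -33) - 510 = 1277*30 - 510 = 38310 - 510 = 37800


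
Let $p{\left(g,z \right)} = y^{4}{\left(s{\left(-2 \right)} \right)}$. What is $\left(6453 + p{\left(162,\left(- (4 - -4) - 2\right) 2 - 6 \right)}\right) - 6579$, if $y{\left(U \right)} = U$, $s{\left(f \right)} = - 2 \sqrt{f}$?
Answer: $-62$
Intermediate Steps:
$p{\left(g,z \right)} = 64$ ($p{\left(g,z \right)} = \left(- 2 \sqrt{-2}\right)^{4} = \left(- 2 i \sqrt{2}\right)^{4} = 64$)
$\left(6453 + p{\left(162,\left(- (4 - -4) - 2\right) 2 - 6 \right)}\right) - 6579 = \left(6453 + 64\right) - 6579 = 6517 - 6579 = -62$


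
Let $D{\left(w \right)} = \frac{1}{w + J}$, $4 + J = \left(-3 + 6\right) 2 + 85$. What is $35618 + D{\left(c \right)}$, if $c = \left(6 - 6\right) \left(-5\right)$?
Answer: $\frac{3098767}{87} \approx 35618.0$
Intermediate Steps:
$c = 0$ ($c = 0 \left(-5\right) = 0$)
$J = 87$ ($J = -4 + \left(\left(-3 + 6\right) 2 + 85\right) = -4 + \left(3 \cdot 2 + 85\right) = -4 + \left(6 + 85\right) = -4 + 91 = 87$)
$D{\left(w \right)} = \frac{1}{87 + w}$ ($D{\left(w \right)} = \frac{1}{w + 87} = \frac{1}{87 + w}$)
$35618 + D{\left(c \right)} = 35618 + \frac{1}{87 + 0} = 35618 + \frac{1}{87} = \frac{3098767}{87}$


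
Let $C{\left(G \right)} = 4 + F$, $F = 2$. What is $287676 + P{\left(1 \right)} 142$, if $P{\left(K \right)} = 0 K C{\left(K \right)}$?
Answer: $287676$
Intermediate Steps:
$C{\left(G \right)} = 6$ ($C{\left(G \right)} = 4 + 2 = 6$)
$P{\left(K \right)} = 0$ ($P{\left(K \right)} = 0 K 6 = 0 \cdot 6 = 0$)
$287676 + P{\left(1 \right)} 142 = 287676 + 0 \cdot 142 = 287676 + 0 = 287676$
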